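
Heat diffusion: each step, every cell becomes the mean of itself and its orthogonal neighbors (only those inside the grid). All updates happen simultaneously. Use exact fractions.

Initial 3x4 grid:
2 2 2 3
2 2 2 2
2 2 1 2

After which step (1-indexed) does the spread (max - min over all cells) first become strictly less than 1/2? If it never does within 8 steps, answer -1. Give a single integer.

Step 1: max=7/3, min=5/3, spread=2/3
Step 2: max=41/18, min=209/120, spread=193/360
Step 3: max=2299/1080, min=2233/1200, spread=2893/10800
  -> spread < 1/2 first at step 3
Step 4: max=271621/129600, min=102259/54000, spread=130997/648000
Step 5: max=15944489/7776000, min=4142969/2160000, spread=5149003/38880000
Step 6: max=948688111/466560000, min=37643539/19440000, spread=1809727/18662400
Step 7: max=56439753749/27993600000, min=3783765191/1944000000, spread=9767674993/139968000000
Step 8: max=3371310944191/1679616000000, min=34161647071/17496000000, spread=734342603/13436928000

Answer: 3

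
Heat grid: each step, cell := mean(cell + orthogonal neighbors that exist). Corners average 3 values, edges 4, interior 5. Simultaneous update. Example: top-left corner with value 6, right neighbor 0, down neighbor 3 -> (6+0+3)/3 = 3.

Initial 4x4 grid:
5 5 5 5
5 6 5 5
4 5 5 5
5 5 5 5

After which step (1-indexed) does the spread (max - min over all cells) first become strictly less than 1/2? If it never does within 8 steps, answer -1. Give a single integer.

Answer: 2

Derivation:
Step 1: max=21/4, min=14/3, spread=7/12
Step 2: max=513/100, min=173/36, spread=73/225
  -> spread < 1/2 first at step 2
Step 3: max=12263/2400, min=2099/432, spread=5417/21600
Step 4: max=8129/1600, min=317437/64800, spread=943/5184
Step 5: max=10945391/2160000, min=9578263/1944000, spread=2725889/19440000
Step 6: max=36442171/7200000, min=288423541/58320000, spread=67580441/583200000
Step 7: max=982579693/194400000, min=1735699307/349920000, spread=82360351/874800000
Step 8: max=29449878991/5832000000, min=260899755277/52488000000, spread=2074577821/26244000000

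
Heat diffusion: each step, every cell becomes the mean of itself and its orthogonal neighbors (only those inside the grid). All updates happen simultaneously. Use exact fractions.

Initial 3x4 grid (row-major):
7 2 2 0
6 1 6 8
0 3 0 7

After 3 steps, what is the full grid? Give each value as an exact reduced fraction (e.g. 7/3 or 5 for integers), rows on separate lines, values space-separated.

Answer: 167/45 799/240 505/144 7919/2160
1561/480 337/100 4153/1200 11837/2880
367/120 233/80 59/16 2963/720

Derivation:
After step 1:
  5 3 5/2 10/3
  7/2 18/5 17/5 21/4
  3 1 4 5
After step 2:
  23/6 141/40 367/120 133/36
  151/40 29/10 15/4 1019/240
  5/2 29/10 67/20 19/4
After step 3:
  167/45 799/240 505/144 7919/2160
  1561/480 337/100 4153/1200 11837/2880
  367/120 233/80 59/16 2963/720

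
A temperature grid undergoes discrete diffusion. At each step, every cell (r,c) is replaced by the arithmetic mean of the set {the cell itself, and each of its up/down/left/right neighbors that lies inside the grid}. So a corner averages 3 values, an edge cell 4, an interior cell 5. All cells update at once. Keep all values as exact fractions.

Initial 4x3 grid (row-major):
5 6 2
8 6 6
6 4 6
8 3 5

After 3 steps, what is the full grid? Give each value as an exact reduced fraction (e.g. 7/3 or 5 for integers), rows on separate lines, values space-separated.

Answer: 1259/216 5141/960 557/108
8389/1440 2231/400 7349/1440
8423/1440 403/75 7463/1440
2399/432 3839/720 2165/432

Derivation:
After step 1:
  19/3 19/4 14/3
  25/4 6 5
  13/2 5 21/4
  17/3 5 14/3
After step 2:
  52/9 87/16 173/36
  301/48 27/5 251/48
  281/48 111/20 239/48
  103/18 61/12 179/36
After step 3:
  1259/216 5141/960 557/108
  8389/1440 2231/400 7349/1440
  8423/1440 403/75 7463/1440
  2399/432 3839/720 2165/432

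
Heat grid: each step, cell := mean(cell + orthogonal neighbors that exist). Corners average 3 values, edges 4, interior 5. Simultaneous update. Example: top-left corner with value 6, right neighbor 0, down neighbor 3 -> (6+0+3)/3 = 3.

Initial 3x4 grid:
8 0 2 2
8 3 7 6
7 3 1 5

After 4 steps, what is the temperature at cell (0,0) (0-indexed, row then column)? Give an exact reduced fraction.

Answer: 60253/12960

Derivation:
Step 1: cell (0,0) = 16/3
Step 2: cell (0,0) = 181/36
Step 3: cell (0,0) = 5191/1080
Step 4: cell (0,0) = 60253/12960
Full grid after step 4:
  60253/12960 11491/2700 10363/2700 6143/1620
  417497/86400 157471/36000 36199/9000 84269/21600
  6997/1440 32551/7200 29743/7200 61/15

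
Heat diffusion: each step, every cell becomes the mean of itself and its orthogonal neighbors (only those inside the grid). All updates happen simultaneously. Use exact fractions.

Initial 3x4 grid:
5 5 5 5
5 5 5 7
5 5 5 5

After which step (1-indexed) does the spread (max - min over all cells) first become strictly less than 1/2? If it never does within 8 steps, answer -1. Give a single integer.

Step 1: max=17/3, min=5, spread=2/3
Step 2: max=667/120, min=5, spread=67/120
Step 3: max=5837/1080, min=5, spread=437/1080
  -> spread < 1/2 first at step 3
Step 4: max=2317531/432000, min=2509/500, spread=29951/86400
Step 5: max=20655821/3888000, min=17033/3375, spread=206761/777600
Step 6: max=8232195571/1555200000, min=13665671/2700000, spread=14430763/62208000
Step 7: max=491667741689/93312000000, min=1097652727/216000000, spread=139854109/746496000
Step 8: max=29416071890251/5598720000000, min=99051228977/19440000000, spread=7114543559/44789760000

Answer: 3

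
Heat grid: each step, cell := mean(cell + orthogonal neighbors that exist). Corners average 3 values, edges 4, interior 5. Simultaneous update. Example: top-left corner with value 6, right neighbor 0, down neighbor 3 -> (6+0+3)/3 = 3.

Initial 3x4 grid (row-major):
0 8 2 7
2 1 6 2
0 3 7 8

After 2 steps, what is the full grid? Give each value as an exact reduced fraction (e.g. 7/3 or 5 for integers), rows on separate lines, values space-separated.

After step 1:
  10/3 11/4 23/4 11/3
  3/4 4 18/5 23/4
  5/3 11/4 6 17/3
After step 2:
  41/18 95/24 473/120 91/18
  39/16 277/100 251/50 1121/240
  31/18 173/48 1081/240 209/36

Answer: 41/18 95/24 473/120 91/18
39/16 277/100 251/50 1121/240
31/18 173/48 1081/240 209/36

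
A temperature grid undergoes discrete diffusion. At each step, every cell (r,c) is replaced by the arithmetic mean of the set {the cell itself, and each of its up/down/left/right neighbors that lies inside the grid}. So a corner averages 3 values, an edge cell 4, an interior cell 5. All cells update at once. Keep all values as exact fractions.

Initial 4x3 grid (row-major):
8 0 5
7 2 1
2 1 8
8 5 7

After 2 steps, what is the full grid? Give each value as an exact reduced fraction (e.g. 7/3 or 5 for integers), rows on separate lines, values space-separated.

Answer: 9/2 259/80 13/4
329/80 183/50 249/80
357/80 99/25 1111/240
59/12 1231/240 97/18

Derivation:
After step 1:
  5 15/4 2
  19/4 11/5 4
  9/2 18/5 17/4
  5 21/4 20/3
After step 2:
  9/2 259/80 13/4
  329/80 183/50 249/80
  357/80 99/25 1111/240
  59/12 1231/240 97/18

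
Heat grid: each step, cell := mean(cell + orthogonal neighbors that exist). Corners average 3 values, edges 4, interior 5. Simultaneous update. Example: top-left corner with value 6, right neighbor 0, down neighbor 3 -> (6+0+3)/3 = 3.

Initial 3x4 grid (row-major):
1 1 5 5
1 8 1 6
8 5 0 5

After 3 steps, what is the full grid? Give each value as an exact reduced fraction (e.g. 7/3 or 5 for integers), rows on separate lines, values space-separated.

Answer: 733/240 8389/2400 25907/7200 451/108
27667/7200 21151/6000 1983/500 6201/1600
4361/1080 7573/1800 13391/3600 1697/432

Derivation:
After step 1:
  1 15/4 3 16/3
  9/2 16/5 4 17/4
  14/3 21/4 11/4 11/3
After step 2:
  37/12 219/80 193/48 151/36
  401/120 207/50 86/25 69/16
  173/36 119/30 47/12 32/9
After step 3:
  733/240 8389/2400 25907/7200 451/108
  27667/7200 21151/6000 1983/500 6201/1600
  4361/1080 7573/1800 13391/3600 1697/432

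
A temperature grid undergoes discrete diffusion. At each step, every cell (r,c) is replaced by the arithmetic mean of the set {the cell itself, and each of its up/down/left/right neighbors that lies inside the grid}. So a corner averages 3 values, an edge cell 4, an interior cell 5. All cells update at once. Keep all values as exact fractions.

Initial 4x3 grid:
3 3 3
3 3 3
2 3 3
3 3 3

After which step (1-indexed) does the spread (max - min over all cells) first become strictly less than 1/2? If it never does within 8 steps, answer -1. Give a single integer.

Answer: 1

Derivation:
Step 1: max=3, min=8/3, spread=1/3
  -> spread < 1/2 first at step 1
Step 2: max=3, min=329/120, spread=31/120
Step 3: max=3, min=3029/1080, spread=211/1080
Step 4: max=5353/1800, min=307103/108000, spread=14077/108000
Step 5: max=320317/108000, min=2775593/972000, spread=5363/48600
Step 6: max=177131/60000, min=83739191/29160000, spread=93859/1166400
Step 7: max=286263533/97200000, min=5038525519/1749600000, spread=4568723/69984000
Step 8: max=8566381111/2916000000, min=303147564371/104976000000, spread=8387449/167961600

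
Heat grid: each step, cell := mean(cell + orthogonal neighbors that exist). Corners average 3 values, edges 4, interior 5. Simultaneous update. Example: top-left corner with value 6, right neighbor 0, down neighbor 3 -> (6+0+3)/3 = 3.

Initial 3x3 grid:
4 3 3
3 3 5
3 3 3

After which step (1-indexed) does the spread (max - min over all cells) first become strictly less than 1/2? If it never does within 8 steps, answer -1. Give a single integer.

Answer: 2

Derivation:
Step 1: max=11/3, min=3, spread=2/3
Step 2: max=427/120, min=37/12, spread=19/40
  -> spread < 1/2 first at step 2
Step 3: max=7519/2160, min=2303/720, spread=61/216
Step 4: max=443513/129600, min=139321/43200, spread=511/2592
Step 5: max=26476111/7776000, min=8466287/2592000, spread=4309/31104
Step 6: max=1577031017/466560000, min=510554089/155520000, spread=36295/373248
Step 7: max=94284058399/27993600000, min=30790992383/9331200000, spread=305773/4478976
Step 8: max=5638357692953/1679616000000, min=1852619741401/559872000000, spread=2575951/53747712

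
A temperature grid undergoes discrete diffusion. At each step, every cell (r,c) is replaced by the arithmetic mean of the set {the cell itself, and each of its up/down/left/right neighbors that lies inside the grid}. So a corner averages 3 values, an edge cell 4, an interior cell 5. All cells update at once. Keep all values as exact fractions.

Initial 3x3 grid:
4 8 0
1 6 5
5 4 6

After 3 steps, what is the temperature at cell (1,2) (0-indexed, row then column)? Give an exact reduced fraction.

Step 1: cell (1,2) = 17/4
Step 2: cell (1,2) = 1103/240
Step 3: cell (1,2) = 66061/14400
Full grid after step 3:
  4639/1080 31843/7200 9683/2160
  7717/1800 559/125 66061/14400
  9293/2160 65461/14400 187/40

Answer: 66061/14400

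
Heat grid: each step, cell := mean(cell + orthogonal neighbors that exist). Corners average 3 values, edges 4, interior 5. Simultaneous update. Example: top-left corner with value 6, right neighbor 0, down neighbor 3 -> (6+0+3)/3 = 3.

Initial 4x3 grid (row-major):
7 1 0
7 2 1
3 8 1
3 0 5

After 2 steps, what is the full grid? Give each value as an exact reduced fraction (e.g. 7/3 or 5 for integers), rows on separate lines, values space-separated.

After step 1:
  5 5/2 2/3
  19/4 19/5 1
  21/4 14/5 15/4
  2 4 2
After step 2:
  49/12 359/120 25/18
  47/10 297/100 553/240
  37/10 98/25 191/80
  15/4 27/10 13/4

Answer: 49/12 359/120 25/18
47/10 297/100 553/240
37/10 98/25 191/80
15/4 27/10 13/4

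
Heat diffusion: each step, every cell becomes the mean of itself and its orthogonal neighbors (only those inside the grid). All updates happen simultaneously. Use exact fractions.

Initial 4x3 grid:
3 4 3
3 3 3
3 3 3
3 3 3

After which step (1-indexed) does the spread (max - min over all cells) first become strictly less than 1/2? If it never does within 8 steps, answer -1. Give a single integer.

Step 1: max=10/3, min=3, spread=1/3
  -> spread < 1/2 first at step 1
Step 2: max=787/240, min=3, spread=67/240
Step 3: max=6917/2160, min=3, spread=437/2160
Step 4: max=2749531/864000, min=3009/1000, spread=29951/172800
Step 5: max=24543821/7776000, min=10204/3375, spread=206761/1555200
Step 6: max=9787395571/3110400000, min=16365671/5400000, spread=14430763/124416000
Step 7: max=584979741689/186624000000, min=1313652727/432000000, spread=139854109/1492992000
Step 8: max=35014791890251/11197440000000, min=118491228977/38880000000, spread=7114543559/89579520000

Answer: 1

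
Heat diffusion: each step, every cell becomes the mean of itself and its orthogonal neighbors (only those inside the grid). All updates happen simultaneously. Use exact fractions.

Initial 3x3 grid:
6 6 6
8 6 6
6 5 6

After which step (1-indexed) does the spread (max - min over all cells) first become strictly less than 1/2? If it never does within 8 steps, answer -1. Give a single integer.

Step 1: max=20/3, min=17/3, spread=1
Step 2: max=257/40, min=209/36, spread=223/360
Step 3: max=6851/1080, min=12787/2160, spread=61/144
  -> spread < 1/2 first at step 3
Step 4: max=405907/64800, min=773489/129600, spread=511/1728
Step 5: max=24212279/3888000, min=46808683/7776000, spread=4309/20736
Step 6: max=1444714063/233280000, min=2821375001/466560000, spread=36295/248832
Step 7: max=86401155611/13996800000, min=169935689347/27993600000, spread=305773/2985984
Step 8: max=5170629952267/839808000000, min=10220512201409/1679616000000, spread=2575951/35831808

Answer: 3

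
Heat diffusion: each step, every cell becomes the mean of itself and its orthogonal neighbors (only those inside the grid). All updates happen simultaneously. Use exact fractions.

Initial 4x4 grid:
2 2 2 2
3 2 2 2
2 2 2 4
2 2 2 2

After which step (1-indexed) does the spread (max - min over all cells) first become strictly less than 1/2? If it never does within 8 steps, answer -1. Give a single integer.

Step 1: max=8/3, min=2, spread=2/3
Step 2: max=151/60, min=2, spread=31/60
Step 3: max=1291/540, min=149/72, spread=347/1080
  -> spread < 1/2 first at step 3
Step 4: max=125329/54000, min=22891/10800, spread=5437/27000
Step 5: max=1114909/486000, min=688717/324000, spread=163667/972000
Step 6: max=1649783/729000, min=13898497/6480000, spread=6896167/58320000
Step 7: max=984150361/437400000, min=6278707291/2916000000, spread=846885347/8748000000
Step 8: max=14666843213/6561000000, min=56592795031/26244000000, spread=2074577821/26244000000

Answer: 3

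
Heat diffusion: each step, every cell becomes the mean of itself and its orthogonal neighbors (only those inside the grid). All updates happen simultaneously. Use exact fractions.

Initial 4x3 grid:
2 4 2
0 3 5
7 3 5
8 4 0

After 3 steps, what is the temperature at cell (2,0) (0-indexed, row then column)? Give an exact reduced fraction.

Step 1: cell (2,0) = 9/2
Step 2: cell (2,0) = 547/120
Step 3: cell (2,0) = 3673/900
Full grid after step 3:
  137/48 43943/14400 1391/432
  2047/600 19867/6000 12407/3600
  3673/900 23627/6000 1413/400
  9929/2160 58843/14400 2713/720

Answer: 3673/900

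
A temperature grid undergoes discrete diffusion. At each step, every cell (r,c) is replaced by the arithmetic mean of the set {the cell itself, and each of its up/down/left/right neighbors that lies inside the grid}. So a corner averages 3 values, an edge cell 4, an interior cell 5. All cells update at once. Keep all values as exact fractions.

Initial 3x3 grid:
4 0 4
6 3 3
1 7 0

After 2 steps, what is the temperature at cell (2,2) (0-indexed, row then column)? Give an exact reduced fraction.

Step 1: cell (2,2) = 10/3
Step 2: cell (2,2) = 103/36
Full grid after step 2:
  115/36 733/240 91/36
  153/40 153/50 359/120
  131/36 291/80 103/36

Answer: 103/36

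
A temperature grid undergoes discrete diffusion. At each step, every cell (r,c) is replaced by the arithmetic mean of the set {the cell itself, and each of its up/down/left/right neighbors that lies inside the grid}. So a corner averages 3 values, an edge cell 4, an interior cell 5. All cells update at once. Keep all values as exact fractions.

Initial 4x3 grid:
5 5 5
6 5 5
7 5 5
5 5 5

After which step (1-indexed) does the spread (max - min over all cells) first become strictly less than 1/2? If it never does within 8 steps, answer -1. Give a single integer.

Step 1: max=23/4, min=5, spread=3/4
Step 2: max=677/120, min=5, spread=77/120
Step 3: max=19703/3600, min=911/180, spread=1483/3600
  -> spread < 1/2 first at step 3
Step 4: max=585581/108000, min=27643/5400, spread=10907/36000
Step 5: max=5217461/972000, min=556439/108000, spread=20951/97200
Step 6: max=519074039/97200000, min=50371909/9720000, spread=15354949/97200000
Step 7: max=2327129467/437400000, min=3033212431/583200000, spread=8355223/69984000
Step 8: max=278456606881/52488000000, min=20281404931/3888000000, spread=14904449/167961600

Answer: 3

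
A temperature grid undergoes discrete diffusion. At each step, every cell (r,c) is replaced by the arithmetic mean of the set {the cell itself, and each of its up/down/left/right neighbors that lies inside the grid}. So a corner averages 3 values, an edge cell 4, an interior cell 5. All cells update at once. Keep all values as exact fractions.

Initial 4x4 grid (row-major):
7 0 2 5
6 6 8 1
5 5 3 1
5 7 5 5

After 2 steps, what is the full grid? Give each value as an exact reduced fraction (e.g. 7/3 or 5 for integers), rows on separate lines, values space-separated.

After step 1:
  13/3 15/4 15/4 8/3
  6 5 4 15/4
  21/4 26/5 22/5 5/2
  17/3 11/2 5 11/3
After step 2:
  169/36 101/24 85/24 61/18
  247/48 479/100 209/50 155/48
  1327/240 507/100 211/50 859/240
  197/36 641/120 557/120 67/18

Answer: 169/36 101/24 85/24 61/18
247/48 479/100 209/50 155/48
1327/240 507/100 211/50 859/240
197/36 641/120 557/120 67/18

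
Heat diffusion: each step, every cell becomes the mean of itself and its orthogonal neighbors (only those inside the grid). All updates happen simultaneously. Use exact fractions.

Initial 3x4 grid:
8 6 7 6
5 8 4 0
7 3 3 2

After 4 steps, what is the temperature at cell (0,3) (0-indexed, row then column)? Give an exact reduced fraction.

Step 1: cell (0,3) = 13/3
Step 2: cell (0,3) = 157/36
Step 3: cell (0,3) = 1183/270
Step 4: cell (0,3) = 141103/32400
Full grid after step 4:
  99539/16200 614191/108000 539551/108000 141103/32400
  1249037/216000 968951/180000 89089/20000 282019/72000
  118327/21600 116723/24000 882727/216000 227881/64800

Answer: 141103/32400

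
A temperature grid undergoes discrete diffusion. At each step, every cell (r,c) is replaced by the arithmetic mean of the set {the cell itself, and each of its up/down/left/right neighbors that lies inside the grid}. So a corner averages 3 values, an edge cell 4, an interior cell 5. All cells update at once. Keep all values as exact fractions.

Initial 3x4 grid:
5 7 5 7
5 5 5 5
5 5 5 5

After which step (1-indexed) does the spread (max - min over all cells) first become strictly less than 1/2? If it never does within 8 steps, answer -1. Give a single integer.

Step 1: max=6, min=5, spread=1
Step 2: max=103/18, min=5, spread=13/18
Step 3: max=20057/3600, min=507/100, spread=361/720
Step 4: max=355969/64800, min=13861/2700, spread=4661/12960
  -> spread < 1/2 first at step 4
Step 5: max=17598863/3240000, min=5596621/1080000, spread=809/3240
Step 6: max=1260490399/233280000, min=50635301/9720000, spread=1809727/9331200
Step 7: max=75228447941/13996800000, min=381700573/72900000, spread=77677517/559872000
Step 8: max=4500938394319/839808000000, min=30619066451/5832000000, spread=734342603/6718464000

Answer: 4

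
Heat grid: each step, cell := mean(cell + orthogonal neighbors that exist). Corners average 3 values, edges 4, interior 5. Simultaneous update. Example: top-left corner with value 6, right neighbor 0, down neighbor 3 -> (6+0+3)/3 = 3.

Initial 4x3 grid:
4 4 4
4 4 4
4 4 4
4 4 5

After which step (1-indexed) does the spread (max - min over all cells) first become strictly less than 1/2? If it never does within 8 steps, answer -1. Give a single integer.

Step 1: max=13/3, min=4, spread=1/3
  -> spread < 1/2 first at step 1
Step 2: max=77/18, min=4, spread=5/18
Step 3: max=905/216, min=4, spread=41/216
Step 4: max=107897/25920, min=4, spread=4217/25920
Step 5: max=6429949/1555200, min=28879/7200, spread=38417/311040
Step 6: max=384448211/93312000, min=578597/144000, spread=1903471/18662400
Step 7: max=22995869089/5598720000, min=17395759/4320000, spread=18038617/223948800
Step 8: max=1376960982851/335923200000, min=1568126759/388800000, spread=883978523/13436928000

Answer: 1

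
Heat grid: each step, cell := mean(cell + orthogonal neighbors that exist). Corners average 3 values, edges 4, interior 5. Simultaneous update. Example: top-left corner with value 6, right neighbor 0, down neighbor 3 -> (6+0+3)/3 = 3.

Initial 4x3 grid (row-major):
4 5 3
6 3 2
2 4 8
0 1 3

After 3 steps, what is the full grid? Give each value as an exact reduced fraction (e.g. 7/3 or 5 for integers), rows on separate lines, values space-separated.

After step 1:
  5 15/4 10/3
  15/4 4 4
  3 18/5 17/4
  1 2 4
After step 2:
  25/6 193/48 133/36
  63/16 191/50 187/48
  227/80 337/100 317/80
  2 53/20 41/12
After step 3:
  97/24 56527/14400 209/54
  8857/2400 22853/6000 27671/7200
  2429/800 416/125 2929/800
  599/240 3431/1200 2407/720

Answer: 97/24 56527/14400 209/54
8857/2400 22853/6000 27671/7200
2429/800 416/125 2929/800
599/240 3431/1200 2407/720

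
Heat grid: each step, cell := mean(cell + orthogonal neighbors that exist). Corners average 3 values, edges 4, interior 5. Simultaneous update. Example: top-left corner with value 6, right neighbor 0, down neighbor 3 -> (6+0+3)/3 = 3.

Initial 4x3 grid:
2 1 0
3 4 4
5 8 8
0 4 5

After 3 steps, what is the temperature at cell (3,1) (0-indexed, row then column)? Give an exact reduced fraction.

Step 1: cell (3,1) = 17/4
Step 2: cell (3,1) = 1123/240
Step 3: cell (3,1) = 67241/14400
Full grid after step 3:
  391/144 39791/14400 317/108
  4103/1200 11027/3000 28243/7200
  803/200 1714/375 35383/7200
  3001/720 67241/14400 5579/1080

Answer: 67241/14400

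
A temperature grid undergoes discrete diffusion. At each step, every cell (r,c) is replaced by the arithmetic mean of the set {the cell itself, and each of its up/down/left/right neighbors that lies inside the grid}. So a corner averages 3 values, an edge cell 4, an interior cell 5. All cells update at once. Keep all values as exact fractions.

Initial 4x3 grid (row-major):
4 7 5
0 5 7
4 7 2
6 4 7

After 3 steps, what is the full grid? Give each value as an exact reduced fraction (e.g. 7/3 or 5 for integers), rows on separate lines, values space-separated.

Answer: 9547/2160 7673/1600 11567/2160
15173/3600 9761/2000 9149/1800
16493/3600 2349/500 9359/1800
5027/1080 6091/1200 5407/1080

Derivation:
After step 1:
  11/3 21/4 19/3
  13/4 26/5 19/4
  17/4 22/5 23/4
  14/3 6 13/3
After step 2:
  73/18 409/80 49/9
  491/120 457/100 661/120
  497/120 128/25 577/120
  179/36 97/20 193/36
After step 3:
  9547/2160 7673/1600 11567/2160
  15173/3600 9761/2000 9149/1800
  16493/3600 2349/500 9359/1800
  5027/1080 6091/1200 5407/1080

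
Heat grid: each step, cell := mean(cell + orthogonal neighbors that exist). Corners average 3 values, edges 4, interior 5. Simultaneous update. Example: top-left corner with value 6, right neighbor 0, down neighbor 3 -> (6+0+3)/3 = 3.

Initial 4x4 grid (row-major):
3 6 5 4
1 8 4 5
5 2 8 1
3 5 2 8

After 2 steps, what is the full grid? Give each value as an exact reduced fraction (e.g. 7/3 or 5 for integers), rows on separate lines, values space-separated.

After step 1:
  10/3 11/2 19/4 14/3
  17/4 21/5 6 7/2
  11/4 28/5 17/5 11/2
  13/3 3 23/4 11/3
After step 2:
  157/36 1067/240 251/48 155/36
  109/30 511/100 437/100 59/12
  127/30 379/100 21/4 241/60
  121/36 1121/240 949/240 179/36

Answer: 157/36 1067/240 251/48 155/36
109/30 511/100 437/100 59/12
127/30 379/100 21/4 241/60
121/36 1121/240 949/240 179/36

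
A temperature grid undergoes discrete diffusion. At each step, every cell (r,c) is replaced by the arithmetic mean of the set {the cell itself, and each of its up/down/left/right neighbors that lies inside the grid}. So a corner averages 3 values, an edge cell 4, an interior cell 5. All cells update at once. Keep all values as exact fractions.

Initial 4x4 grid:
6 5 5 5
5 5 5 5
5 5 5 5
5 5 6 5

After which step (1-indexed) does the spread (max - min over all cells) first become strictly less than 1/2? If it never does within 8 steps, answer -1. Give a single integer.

Step 1: max=16/3, min=5, spread=1/3
  -> spread < 1/2 first at step 1
Step 2: max=95/18, min=5, spread=5/18
Step 3: max=5611/1080, min=241/48, spread=377/2160
Step 4: max=33443/6480, min=12101/2400, spread=7703/64800
Step 5: max=4998643/972000, min=1092301/216000, spread=166577/1944000
Step 6: max=149570347/29160000, min=32853071/6480000, spread=692611/11664000
Step 7: max=4481432281/874800000, min=21939601/4320000, spread=77326157/1749600000
Step 8: max=223926732959/43740000000, min=29659488103/5832000000, spread=2961144373/87480000000

Answer: 1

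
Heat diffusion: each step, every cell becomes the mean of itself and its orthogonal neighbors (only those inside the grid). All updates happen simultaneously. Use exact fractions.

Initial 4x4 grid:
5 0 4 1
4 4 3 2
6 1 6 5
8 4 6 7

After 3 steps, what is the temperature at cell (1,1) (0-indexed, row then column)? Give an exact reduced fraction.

Answer: 6863/2000

Derivation:
Step 1: cell (1,1) = 12/5
Step 2: cell (1,1) = 92/25
Step 3: cell (1,1) = 6863/2000
Full grid after step 3:
  2413/720 2571/800 19619/7200 781/270
  4799/1200 6863/2000 1057/300 24029/7200
  5363/1200 2243/500 8537/2000 10879/2400
  229/45 5873/1200 6157/1200 3659/720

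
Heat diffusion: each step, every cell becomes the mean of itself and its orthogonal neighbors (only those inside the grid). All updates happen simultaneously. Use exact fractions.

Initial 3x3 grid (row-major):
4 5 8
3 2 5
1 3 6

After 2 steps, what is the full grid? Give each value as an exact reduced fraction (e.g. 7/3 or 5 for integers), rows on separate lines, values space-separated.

After step 1:
  4 19/4 6
  5/2 18/5 21/4
  7/3 3 14/3
After step 2:
  15/4 367/80 16/3
  373/120 191/50 1171/240
  47/18 17/5 155/36

Answer: 15/4 367/80 16/3
373/120 191/50 1171/240
47/18 17/5 155/36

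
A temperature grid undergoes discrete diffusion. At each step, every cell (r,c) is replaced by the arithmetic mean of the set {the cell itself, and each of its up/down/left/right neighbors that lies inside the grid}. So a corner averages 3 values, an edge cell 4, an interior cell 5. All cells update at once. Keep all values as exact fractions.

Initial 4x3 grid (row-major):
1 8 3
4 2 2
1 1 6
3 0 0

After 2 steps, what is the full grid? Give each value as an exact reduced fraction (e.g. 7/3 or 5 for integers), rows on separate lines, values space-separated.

Answer: 59/18 467/120 133/36
719/240 283/100 397/120
91/48 109/50 19/8
55/36 19/12 7/4

Derivation:
After step 1:
  13/3 7/2 13/3
  2 17/5 13/4
  9/4 2 9/4
  4/3 1 2
After step 2:
  59/18 467/120 133/36
  719/240 283/100 397/120
  91/48 109/50 19/8
  55/36 19/12 7/4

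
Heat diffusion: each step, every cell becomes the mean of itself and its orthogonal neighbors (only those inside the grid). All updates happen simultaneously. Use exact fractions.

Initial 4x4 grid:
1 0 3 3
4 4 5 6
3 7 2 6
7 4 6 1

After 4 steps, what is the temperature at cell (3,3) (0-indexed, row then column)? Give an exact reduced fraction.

Answer: 34399/8100

Derivation:
Step 1: cell (3,3) = 13/3
Step 2: cell (3,3) = 34/9
Step 3: cell (3,3) = 587/135
Step 4: cell (3,3) = 34399/8100
Full grid after step 4:
  9671/3240 691699/216000 250073/72000 41237/10800
  771649/216000 161167/45000 118091/30000 95551/24000
  901129/216000 390893/90000 23488/5625 928031/216000
  151091/32400 970369/216000 967481/216000 34399/8100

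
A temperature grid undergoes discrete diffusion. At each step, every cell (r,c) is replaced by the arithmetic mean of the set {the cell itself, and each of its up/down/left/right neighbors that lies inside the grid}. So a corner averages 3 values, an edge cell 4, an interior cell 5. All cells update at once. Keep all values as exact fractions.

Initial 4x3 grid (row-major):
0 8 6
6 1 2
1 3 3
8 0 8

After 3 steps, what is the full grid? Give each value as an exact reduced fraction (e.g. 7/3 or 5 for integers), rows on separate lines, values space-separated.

Answer: 1685/432 5923/1600 1807/432
5809/1800 7581/2000 12643/3600
721/200 18883/6000 13553/3600
809/240 54887/14400 7531/2160

Derivation:
After step 1:
  14/3 15/4 16/3
  2 4 3
  9/2 8/5 4
  3 19/4 11/3
After step 2:
  125/36 71/16 145/36
  91/24 287/100 49/12
  111/40 377/100 46/15
  49/12 781/240 149/36
After step 3:
  1685/432 5923/1600 1807/432
  5809/1800 7581/2000 12643/3600
  721/200 18883/6000 13553/3600
  809/240 54887/14400 7531/2160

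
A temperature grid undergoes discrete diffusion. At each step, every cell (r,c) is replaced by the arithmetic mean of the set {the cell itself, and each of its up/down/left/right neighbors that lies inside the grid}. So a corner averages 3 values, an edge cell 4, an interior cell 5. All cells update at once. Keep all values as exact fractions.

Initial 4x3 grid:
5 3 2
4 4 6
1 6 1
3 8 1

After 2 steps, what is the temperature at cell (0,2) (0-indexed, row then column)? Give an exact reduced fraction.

Answer: 125/36

Derivation:
Step 1: cell (0,2) = 11/3
Step 2: cell (0,2) = 125/36
Full grid after step 2:
  11/3 473/120 125/36
  39/10 377/100 901/240
  15/4 201/50 169/48
  4 95/24 34/9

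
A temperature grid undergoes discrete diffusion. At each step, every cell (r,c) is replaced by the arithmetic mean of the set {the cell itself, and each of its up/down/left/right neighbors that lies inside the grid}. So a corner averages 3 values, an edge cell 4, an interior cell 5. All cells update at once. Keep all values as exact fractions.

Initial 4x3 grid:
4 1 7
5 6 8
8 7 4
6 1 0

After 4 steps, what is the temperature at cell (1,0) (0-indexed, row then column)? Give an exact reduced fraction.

Step 1: cell (1,0) = 23/4
Step 2: cell (1,0) = 1259/240
Step 3: cell (1,0) = 37451/7200
Step 4: cell (1,0) = 1101647/216000
Full grid after step 4:
  80969/16200 2170829/432000 330551/64800
  1101647/216000 114317/22500 541261/108000
  120803/24000 434693/90000 499301/108000
  12919/2700 1930589/432000 275281/64800

Answer: 1101647/216000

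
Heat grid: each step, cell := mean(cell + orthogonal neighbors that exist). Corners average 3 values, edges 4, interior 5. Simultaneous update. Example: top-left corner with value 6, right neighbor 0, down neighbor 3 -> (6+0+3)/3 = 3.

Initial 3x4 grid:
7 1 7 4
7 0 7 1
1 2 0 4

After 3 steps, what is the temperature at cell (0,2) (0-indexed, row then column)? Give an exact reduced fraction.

Answer: 1603/400

Derivation:
Step 1: cell (0,2) = 19/4
Step 2: cell (0,2) = 31/8
Step 3: cell (0,2) = 1603/400
Full grid after step 3:
  327/80 4559/1200 1603/400 271/72
  48883/14400 20867/6000 9491/3000 6331/1800
  6599/2160 1169/450 647/225 299/108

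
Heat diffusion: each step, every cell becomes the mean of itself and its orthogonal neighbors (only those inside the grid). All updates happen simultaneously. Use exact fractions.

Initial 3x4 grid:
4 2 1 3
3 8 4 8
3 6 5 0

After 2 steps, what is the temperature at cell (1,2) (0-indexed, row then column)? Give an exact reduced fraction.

Step 1: cell (1,2) = 26/5
Step 2: cell (1,2) = 99/25
Full grid after step 2:
  15/4 277/80 309/80 41/12
  161/40 471/100 99/25 1037/240
  14/3 357/80 1127/240 71/18

Answer: 99/25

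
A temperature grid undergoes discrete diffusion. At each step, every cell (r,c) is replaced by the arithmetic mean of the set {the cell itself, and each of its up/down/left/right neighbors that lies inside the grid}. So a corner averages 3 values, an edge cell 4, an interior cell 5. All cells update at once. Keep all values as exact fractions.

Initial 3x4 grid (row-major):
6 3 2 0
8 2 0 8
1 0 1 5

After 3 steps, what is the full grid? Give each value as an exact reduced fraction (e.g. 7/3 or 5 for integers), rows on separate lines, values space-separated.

Answer: 8251/2160 2909/900 4793/1800 6251/2160
49529/14400 16891/6000 5397/2000 4581/1600
2077/720 2987/1200 8861/3600 6511/2160

Derivation:
After step 1:
  17/3 13/4 5/4 10/3
  17/4 13/5 13/5 13/4
  3 1 3/2 14/3
After step 2:
  79/18 383/120 313/120 47/18
  931/240 137/50 56/25 277/80
  11/4 81/40 293/120 113/36
After step 3:
  8251/2160 2909/900 4793/1800 6251/2160
  49529/14400 16891/6000 5397/2000 4581/1600
  2077/720 2987/1200 8861/3600 6511/2160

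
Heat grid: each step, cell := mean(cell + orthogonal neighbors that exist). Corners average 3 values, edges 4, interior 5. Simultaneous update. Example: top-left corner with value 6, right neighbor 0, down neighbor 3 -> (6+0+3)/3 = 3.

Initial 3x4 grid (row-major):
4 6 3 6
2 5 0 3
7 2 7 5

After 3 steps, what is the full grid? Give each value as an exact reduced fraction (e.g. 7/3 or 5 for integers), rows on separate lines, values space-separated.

Answer: 191/48 9767/2400 2999/800 313/80
30181/7200 11459/3000 3993/1000 3049/800
1745/432 30301/7200 9397/2400 989/240

Derivation:
After step 1:
  4 9/2 15/4 4
  9/2 3 18/5 7/2
  11/3 21/4 7/2 5
After step 2:
  13/3 61/16 317/80 15/4
  91/24 417/100 347/100 161/40
  161/36 185/48 347/80 4
After step 3:
  191/48 9767/2400 2999/800 313/80
  30181/7200 11459/3000 3993/1000 3049/800
  1745/432 30301/7200 9397/2400 989/240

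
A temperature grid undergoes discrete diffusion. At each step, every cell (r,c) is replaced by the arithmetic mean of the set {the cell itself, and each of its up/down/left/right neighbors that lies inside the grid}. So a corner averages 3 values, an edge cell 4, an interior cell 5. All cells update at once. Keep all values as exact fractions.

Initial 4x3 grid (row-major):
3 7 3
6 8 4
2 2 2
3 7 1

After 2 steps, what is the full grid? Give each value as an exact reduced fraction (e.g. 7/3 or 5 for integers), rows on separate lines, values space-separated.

After step 1:
  16/3 21/4 14/3
  19/4 27/5 17/4
  13/4 21/5 9/4
  4 13/4 10/3
After step 2:
  46/9 413/80 85/18
  281/60 477/100 497/120
  81/20 367/100 421/120
  7/2 887/240 53/18

Answer: 46/9 413/80 85/18
281/60 477/100 497/120
81/20 367/100 421/120
7/2 887/240 53/18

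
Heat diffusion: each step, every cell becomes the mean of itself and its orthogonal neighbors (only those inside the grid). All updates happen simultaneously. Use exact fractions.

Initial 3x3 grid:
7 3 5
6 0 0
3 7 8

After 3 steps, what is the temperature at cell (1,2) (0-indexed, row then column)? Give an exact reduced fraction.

Step 1: cell (1,2) = 13/4
Step 2: cell (1,2) = 847/240
Step 3: cell (1,2) = 53069/14400
Full grid after step 3:
  9047/2160 18073/4800 472/135
  15461/3600 11989/3000 53069/14400
  4891/1080 30797/7200 983/240

Answer: 53069/14400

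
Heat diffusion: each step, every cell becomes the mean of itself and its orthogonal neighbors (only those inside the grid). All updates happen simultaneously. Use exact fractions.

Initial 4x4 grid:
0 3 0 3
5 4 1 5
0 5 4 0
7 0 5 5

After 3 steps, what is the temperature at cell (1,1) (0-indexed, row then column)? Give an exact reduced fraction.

Answer: 1084/375

Derivation:
Step 1: cell (1,1) = 18/5
Step 2: cell (1,1) = 13/5
Step 3: cell (1,1) = 1084/375
Full grid after step 3:
  707/270 1711/720 8627/3600 5233/2160
  1957/720 1084/375 16087/6000 19309/7200
  11881/3600 18299/6000 1901/600 22229/7200
  6941/2160 24917/7200 23789/7200 719/216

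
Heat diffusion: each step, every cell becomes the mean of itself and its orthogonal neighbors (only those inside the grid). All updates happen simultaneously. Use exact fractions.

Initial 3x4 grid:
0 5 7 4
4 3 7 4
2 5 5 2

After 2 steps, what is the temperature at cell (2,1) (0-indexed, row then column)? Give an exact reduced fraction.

Answer: 509/120

Derivation:
Step 1: cell (2,1) = 15/4
Step 2: cell (2,1) = 509/120
Full grid after step 2:
  3 173/40 197/40 5
  823/240 79/20 99/20 1087/240
  29/9 509/120 521/120 38/9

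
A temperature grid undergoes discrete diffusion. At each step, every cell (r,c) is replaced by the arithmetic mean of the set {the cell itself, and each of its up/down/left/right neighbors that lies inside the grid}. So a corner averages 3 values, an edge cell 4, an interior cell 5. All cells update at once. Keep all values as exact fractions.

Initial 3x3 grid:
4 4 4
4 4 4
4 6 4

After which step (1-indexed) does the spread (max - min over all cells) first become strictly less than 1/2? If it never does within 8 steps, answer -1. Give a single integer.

Answer: 3

Derivation:
Step 1: max=14/3, min=4, spread=2/3
Step 2: max=547/120, min=4, spread=67/120
Step 3: max=4757/1080, min=407/100, spread=1807/5400
  -> spread < 1/2 first at step 3
Step 4: max=1885963/432000, min=11161/2700, spread=33401/144000
Step 5: max=16781933/3888000, min=1123391/270000, spread=3025513/19440000
Step 6: max=6685726867/1555200000, min=60355949/14400000, spread=53531/497664
Step 7: max=399280925849/93312000000, min=16343116051/3888000000, spread=450953/5971968
Step 8: max=23903783560603/5598720000000, min=1967248610519/466560000000, spread=3799043/71663616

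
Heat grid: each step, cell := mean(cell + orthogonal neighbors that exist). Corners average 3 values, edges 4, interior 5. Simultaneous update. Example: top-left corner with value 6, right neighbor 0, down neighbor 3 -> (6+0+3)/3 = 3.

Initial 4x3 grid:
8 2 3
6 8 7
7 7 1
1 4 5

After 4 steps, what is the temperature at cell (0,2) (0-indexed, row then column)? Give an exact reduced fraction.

Answer: 219991/43200

Derivation:
Step 1: cell (0,2) = 4
Step 2: cell (0,2) = 14/3
Step 3: cell (0,2) = 59/12
Step 4: cell (0,2) = 219991/43200
Full grid after step 4:
  727123/129600 4614107/864000 219991/43200
  597469/108000 1913623/360000 360521/72000
  187613/36000 1798723/360000 1032803/216000
  209501/43200 4033667/864000 588253/129600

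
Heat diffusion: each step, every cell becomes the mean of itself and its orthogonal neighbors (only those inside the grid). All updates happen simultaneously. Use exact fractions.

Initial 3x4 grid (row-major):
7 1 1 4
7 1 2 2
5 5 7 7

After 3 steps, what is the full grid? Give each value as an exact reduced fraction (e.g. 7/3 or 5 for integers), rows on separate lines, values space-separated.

Answer: 1447/360 663/200 10429/3600 6161/2160
15749/3600 23359/6000 5161/1500 51611/14400
10387/2160 31843/7200 30983/7200 4573/1080

Derivation:
After step 1:
  5 5/2 2 7/3
  5 16/5 13/5 15/4
  17/3 9/2 21/4 16/3
After step 2:
  25/6 127/40 283/120 97/36
  283/60 89/25 84/25 841/240
  91/18 1117/240 1061/240 43/9
After step 3:
  1447/360 663/200 10429/3600 6161/2160
  15749/3600 23359/6000 5161/1500 51611/14400
  10387/2160 31843/7200 30983/7200 4573/1080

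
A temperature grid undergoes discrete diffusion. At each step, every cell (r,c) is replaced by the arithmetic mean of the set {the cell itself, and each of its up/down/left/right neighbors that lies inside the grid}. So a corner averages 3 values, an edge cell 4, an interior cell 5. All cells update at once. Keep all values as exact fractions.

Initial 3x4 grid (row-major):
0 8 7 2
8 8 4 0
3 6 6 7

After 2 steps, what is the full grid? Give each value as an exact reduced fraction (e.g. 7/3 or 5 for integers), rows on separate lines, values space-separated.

Answer: 95/18 347/60 19/4 23/6
451/80 561/100 521/100 187/48
97/18 719/120 125/24 40/9

Derivation:
After step 1:
  16/3 23/4 21/4 3
  19/4 34/5 5 13/4
  17/3 23/4 23/4 13/3
After step 2:
  95/18 347/60 19/4 23/6
  451/80 561/100 521/100 187/48
  97/18 719/120 125/24 40/9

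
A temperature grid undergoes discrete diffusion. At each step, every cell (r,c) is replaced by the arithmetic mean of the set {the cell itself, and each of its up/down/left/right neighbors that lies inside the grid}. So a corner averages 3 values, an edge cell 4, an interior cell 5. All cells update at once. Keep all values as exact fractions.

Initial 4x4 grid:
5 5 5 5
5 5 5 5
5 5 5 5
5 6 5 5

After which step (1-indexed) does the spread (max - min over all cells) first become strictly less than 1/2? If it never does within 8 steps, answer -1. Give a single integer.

Answer: 1

Derivation:
Step 1: max=16/3, min=5, spread=1/3
  -> spread < 1/2 first at step 1
Step 2: max=631/120, min=5, spread=31/120
Step 3: max=5611/1080, min=5, spread=211/1080
Step 4: max=556843/108000, min=5, spread=16843/108000
Step 5: max=4998643/972000, min=45079/9000, spread=130111/972000
Step 6: max=149442367/29160000, min=2707159/540000, spread=3255781/29160000
Step 7: max=4474353691/874800000, min=2711107/540000, spread=82360351/874800000
Step 8: max=133971316891/26244000000, min=488506441/97200000, spread=2074577821/26244000000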